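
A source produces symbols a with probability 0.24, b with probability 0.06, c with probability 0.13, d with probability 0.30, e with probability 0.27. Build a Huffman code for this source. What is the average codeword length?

Repeatedly combine the two least-probable nodes; the expected code length is the sum of the merged weights.
merge 3/50 + 13/100 → 19/100
merge 19/100 + 6/25 → 43/100
merge 27/100 + 3/10 → 57/100
merge 43/100 + 57/100 → 1
L = 19/100 + 43/100 + 57/100 + 1 = 219/100 = 2.19 bits/symbol.

2.19 bits/symbol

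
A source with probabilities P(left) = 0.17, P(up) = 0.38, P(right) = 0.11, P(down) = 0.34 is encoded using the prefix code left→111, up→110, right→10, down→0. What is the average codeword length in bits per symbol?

2.21 bits/symbol

L̄ = Σ pᵢ·ℓᵢ = 0.17·3 + 0.38·3 + 0.11·2 + 0.34·1 = 2.21 bits/symbol.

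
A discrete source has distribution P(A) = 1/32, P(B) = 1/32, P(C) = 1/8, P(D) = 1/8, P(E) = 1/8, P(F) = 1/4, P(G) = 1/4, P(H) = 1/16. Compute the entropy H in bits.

Each probability is a power of 1/2, so log₂(1/p) is an integer.
H = Σ p·log₂(1/p) = 1/32·5 + 1/32·5 + 1/8·3 + 1/8·3 + 1/8·3 + 1/4·2 + 1/4·2 + 1/16·4 = 2.6875 bits.

2.6875 bits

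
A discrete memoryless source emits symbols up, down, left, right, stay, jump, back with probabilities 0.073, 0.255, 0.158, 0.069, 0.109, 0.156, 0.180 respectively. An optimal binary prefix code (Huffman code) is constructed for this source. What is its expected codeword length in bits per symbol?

2.707 bits/symbol

Repeatedly combine the two least-probable nodes; the expected code length is the sum of the merged weights.
merge 69/1000 + 73/1000 → 71/500
merge 109/1000 + 71/500 → 251/1000
merge 39/250 + 79/500 → 157/500
merge 9/50 + 251/1000 → 431/1000
merge 51/200 + 157/500 → 569/1000
merge 431/1000 + 569/1000 → 1
L = 71/500 + 251/1000 + 157/500 + 431/1000 + 569/1000 + 1 = 2707/1000 = 2.707 bits/symbol.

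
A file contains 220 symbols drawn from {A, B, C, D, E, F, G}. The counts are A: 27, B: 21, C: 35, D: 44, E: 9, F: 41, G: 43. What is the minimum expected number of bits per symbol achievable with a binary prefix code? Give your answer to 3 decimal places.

2.741 bits/symbol

Probabilities are the counts divided by 220.
Repeatedly combine the two least-probable nodes; the expected code length is the sum of the merged weights.
merge 9/220 + 21/220 → 3/22
merge 27/220 + 3/22 → 57/220
merge 7/44 + 41/220 → 19/55
merge 43/220 + 1/5 → 87/220
merge 57/220 + 19/55 → 133/220
merge 87/220 + 133/220 → 1
L = 3/22 + 57/220 + 19/55 + 87/220 + 133/220 + 1 = 603/220 ≈ 2.741 bits/symbol.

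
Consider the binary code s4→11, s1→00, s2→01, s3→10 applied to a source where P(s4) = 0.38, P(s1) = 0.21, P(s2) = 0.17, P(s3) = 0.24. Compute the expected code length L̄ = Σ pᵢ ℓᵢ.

2 bits/symbol

L̄ = Σ pᵢ·ℓᵢ = 0.38·2 + 0.21·2 + 0.17·2 + 0.24·2 = 2 bits/symbol.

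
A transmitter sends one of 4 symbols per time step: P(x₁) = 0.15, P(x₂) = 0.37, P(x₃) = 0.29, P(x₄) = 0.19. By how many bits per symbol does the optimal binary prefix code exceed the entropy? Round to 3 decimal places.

Entropy H = −Σ p log₂ p ≈ 1.9144 bits.
Huffman merges: 3/20+19/100→17/50; 29/100+17/50→63/100; 37/100+63/100→1. L = 197/100 ≈ 1.9700.
L − H = 1.9700 − 1.9144 = 0.056 bits.

0.056 bits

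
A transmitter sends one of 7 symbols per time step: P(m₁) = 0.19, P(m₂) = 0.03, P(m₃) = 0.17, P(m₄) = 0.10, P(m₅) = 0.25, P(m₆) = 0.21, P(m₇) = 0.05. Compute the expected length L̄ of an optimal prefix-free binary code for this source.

Repeatedly combine the two least-probable nodes; the expected code length is the sum of the merged weights.
merge 3/100 + 1/20 → 2/25
merge 2/25 + 1/10 → 9/50
merge 17/100 + 9/50 → 7/20
merge 19/100 + 21/100 → 2/5
merge 1/4 + 7/20 → 3/5
merge 2/5 + 3/5 → 1
L = 2/25 + 9/50 + 7/20 + 2/5 + 3/5 + 1 = 261/100 = 2.61 bits/symbol.

2.61 bits/symbol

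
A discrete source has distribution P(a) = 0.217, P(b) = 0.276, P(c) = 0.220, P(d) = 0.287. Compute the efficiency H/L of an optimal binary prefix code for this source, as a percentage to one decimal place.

Entropy H = −Σ p log₂ p ≈ 1.9883 bits.
Huffman merges: 217/1000+11/50→437/1000; 69/250+287/1000→563/1000; 437/1000+563/1000→1. L = 2 ≈ 2.0000.
Efficiency = H/L = 1.9883/2.0000 = 99.4%.

99.4%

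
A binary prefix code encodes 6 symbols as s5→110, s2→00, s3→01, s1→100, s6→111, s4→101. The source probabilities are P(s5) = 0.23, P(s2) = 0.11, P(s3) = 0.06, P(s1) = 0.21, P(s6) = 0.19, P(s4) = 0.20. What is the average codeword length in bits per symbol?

L̄ = Σ pᵢ·ℓᵢ = 0.23·3 + 0.11·2 + 0.06·2 + 0.21·3 + 0.19·3 + 0.20·3 = 2.83 bits/symbol.

2.83 bits/symbol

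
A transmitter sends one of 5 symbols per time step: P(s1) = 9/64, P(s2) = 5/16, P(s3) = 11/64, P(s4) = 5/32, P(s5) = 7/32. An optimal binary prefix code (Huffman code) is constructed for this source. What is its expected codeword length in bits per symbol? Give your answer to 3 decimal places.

Repeatedly combine the two least-probable nodes; the expected code length is the sum of the merged weights.
merge 9/64 + 5/32 → 19/64
merge 11/64 + 7/32 → 25/64
merge 19/64 + 5/16 → 39/64
merge 25/64 + 39/64 → 1
L = 19/64 + 25/64 + 39/64 + 1 = 147/64 ≈ 2.297 bits/symbol.

2.297 bits/symbol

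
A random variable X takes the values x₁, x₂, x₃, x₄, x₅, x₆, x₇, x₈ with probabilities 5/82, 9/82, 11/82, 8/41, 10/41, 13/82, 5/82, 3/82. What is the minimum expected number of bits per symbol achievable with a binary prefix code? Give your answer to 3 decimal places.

2.817 bits/symbol

Repeatedly combine the two least-probable nodes; the expected code length is the sum of the merged weights.
merge 3/82 + 5/82 → 4/41
merge 5/82 + 4/41 → 13/82
merge 9/82 + 11/82 → 10/41
merge 13/82 + 13/82 → 13/41
merge 8/41 + 10/41 → 18/41
merge 10/41 + 13/41 → 23/41
merge 18/41 + 23/41 → 1
L = 4/41 + 13/82 + 10/41 + 13/41 + 18/41 + 23/41 + 1 = 231/82 ≈ 2.817 bits/symbol.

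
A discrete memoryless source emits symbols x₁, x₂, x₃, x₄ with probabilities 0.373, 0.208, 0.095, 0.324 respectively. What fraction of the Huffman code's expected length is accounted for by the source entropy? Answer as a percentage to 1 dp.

Entropy H = −Σ p log₂ p ≈ 1.8513 bits.
Huffman merges: 19/200+26/125→303/1000; 303/1000+81/250→627/1000; 373/1000+627/1000→1. L = 193/100 ≈ 1.9300.
Efficiency = H/L = 1.8513/1.9300 = 95.9%.

95.9%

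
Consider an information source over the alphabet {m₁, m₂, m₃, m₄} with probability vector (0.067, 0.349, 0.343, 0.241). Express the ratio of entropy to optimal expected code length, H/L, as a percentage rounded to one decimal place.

92.7%

Entropy H = −Σ p log₂ p ≈ 1.8155 bits.
Huffman merges: 67/1000+241/1000→77/250; 77/250+343/1000→651/1000; 349/1000+651/1000→1. L = 1959/1000 ≈ 1.9590.
Efficiency = H/L = 1.8155/1.9590 = 92.7%.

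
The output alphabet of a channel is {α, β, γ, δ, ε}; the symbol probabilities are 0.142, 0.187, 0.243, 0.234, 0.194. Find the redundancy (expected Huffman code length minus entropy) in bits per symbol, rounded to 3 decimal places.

0.032 bits

Entropy H = −Σ p log₂ p ≈ 2.2975 bits.
Huffman merges: 71/500+187/1000→329/1000; 97/500+117/500→107/250; 243/1000+329/1000→143/250; 107/250+143/250→1. L = 2329/1000 ≈ 2.3290.
L − H = 2.3290 − 2.2975 = 0.032 bits.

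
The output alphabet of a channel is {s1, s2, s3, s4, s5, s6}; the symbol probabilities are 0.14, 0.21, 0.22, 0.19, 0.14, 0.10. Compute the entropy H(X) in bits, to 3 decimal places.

H = −Σ pᵢ log₂ pᵢ.
−0.14·log₂(0.14) = 0.3971
−0.21·log₂(0.21) = 0.4728
−0.22·log₂(0.22) = 0.4806
−0.19·log₂(0.19) = 0.4552
−0.14·log₂(0.14) = 0.3971
−0.10·log₂(0.10) = 0.3322
Sum ≈ 2.5350 → 2.535 bits.

2.535 bits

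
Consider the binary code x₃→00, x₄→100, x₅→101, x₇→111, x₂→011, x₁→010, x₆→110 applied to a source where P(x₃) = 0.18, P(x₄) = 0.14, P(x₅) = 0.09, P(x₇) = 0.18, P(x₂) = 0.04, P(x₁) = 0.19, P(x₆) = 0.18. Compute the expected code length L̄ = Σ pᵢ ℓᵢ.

L̄ = Σ pᵢ·ℓᵢ = 0.18·2 + 0.14·3 + 0.09·3 + 0.18·3 + 0.04·3 + 0.19·3 + 0.18·3 = 2.82 bits/symbol.

2.82 bits/symbol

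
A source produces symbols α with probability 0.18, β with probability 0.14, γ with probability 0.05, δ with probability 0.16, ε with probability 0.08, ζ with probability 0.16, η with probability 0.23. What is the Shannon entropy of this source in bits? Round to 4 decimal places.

H = −Σ pᵢ log₂ pᵢ.
−0.18·log₂(0.18) = 0.4453
−0.14·log₂(0.14) = 0.3971
−0.05·log₂(0.05) = 0.2161
−0.16·log₂(0.16) = 0.4230
−0.08·log₂(0.08) = 0.2915
−0.16·log₂(0.16) = 0.4230
−0.23·log₂(0.23) = 0.4877
Sum ≈ 2.6837 → 2.6837 bits.

2.6837 bits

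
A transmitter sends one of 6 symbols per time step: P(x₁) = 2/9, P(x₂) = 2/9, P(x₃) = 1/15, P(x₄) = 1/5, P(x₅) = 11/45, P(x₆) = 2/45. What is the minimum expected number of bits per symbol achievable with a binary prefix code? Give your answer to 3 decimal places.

2.422 bits/symbol

Repeatedly combine the two least-probable nodes; the expected code length is the sum of the merged weights.
merge 2/45 + 1/15 → 1/9
merge 1/9 + 1/5 → 14/45
merge 2/9 + 2/9 → 4/9
merge 11/45 + 14/45 → 5/9
merge 4/9 + 5/9 → 1
L = 1/9 + 14/45 + 4/9 + 5/9 + 1 = 109/45 ≈ 2.422 bits/symbol.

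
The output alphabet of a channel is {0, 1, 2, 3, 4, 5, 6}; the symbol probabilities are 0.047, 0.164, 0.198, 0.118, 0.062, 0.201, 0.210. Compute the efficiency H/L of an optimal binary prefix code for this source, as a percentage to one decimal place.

98.2%

Entropy H = −Σ p log₂ p ≈ 2.6483 bits.
Huffman merges: 47/1000+31/500→109/1000; 109/1000+59/500→227/1000; 41/250+99/500→181/500; 201/1000+21/100→411/1000; 227/1000+181/500→589/1000; 411/1000+589/1000→1. L = 1349/500 ≈ 2.6980.
Efficiency = H/L = 2.6483/2.6980 = 98.2%.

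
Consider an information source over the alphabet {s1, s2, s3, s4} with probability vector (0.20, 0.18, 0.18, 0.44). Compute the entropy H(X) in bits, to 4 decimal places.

H = −Σ pᵢ log₂ pᵢ.
−0.20·log₂(0.20) = 0.4644
−0.18·log₂(0.18) = 0.4453
−0.18·log₂(0.18) = 0.4453
−0.44·log₂(0.44) = 0.5211
Sum ≈ 1.8761 → 1.8761 bits.

1.8761 bits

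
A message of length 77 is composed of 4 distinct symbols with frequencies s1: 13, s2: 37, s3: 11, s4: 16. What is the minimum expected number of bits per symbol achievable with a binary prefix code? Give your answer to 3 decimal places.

Probabilities are the counts divided by 77.
Repeatedly combine the two least-probable nodes; the expected code length is the sum of the merged weights.
merge 1/7 + 13/77 → 24/77
merge 16/77 + 24/77 → 40/77
merge 37/77 + 40/77 → 1
L = 24/77 + 40/77 + 1 = 141/77 ≈ 1.831 bits/symbol.

1.831 bits/symbol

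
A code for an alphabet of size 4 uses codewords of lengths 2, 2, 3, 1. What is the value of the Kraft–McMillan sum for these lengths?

1.125

With common denominator 2^3 = 8: Σ 2^(−ℓᵢ) = 2/8 + 2/8 + 1/8 + 4/8 = 9/8 = 1.125.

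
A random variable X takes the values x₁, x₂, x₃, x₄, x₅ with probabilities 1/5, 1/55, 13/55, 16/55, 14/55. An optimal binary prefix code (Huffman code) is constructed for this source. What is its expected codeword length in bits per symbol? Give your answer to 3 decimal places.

Repeatedly combine the two least-probable nodes; the expected code length is the sum of the merged weights.
merge 1/55 + 1/5 → 12/55
merge 12/55 + 13/55 → 5/11
merge 14/55 + 16/55 → 6/11
merge 5/11 + 6/11 → 1
L = 12/55 + 5/11 + 6/11 + 1 = 122/55 ≈ 2.218 bits/symbol.

2.218 bits/symbol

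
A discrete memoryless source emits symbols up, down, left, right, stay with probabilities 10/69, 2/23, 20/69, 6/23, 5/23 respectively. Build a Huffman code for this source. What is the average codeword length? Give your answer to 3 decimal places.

Repeatedly combine the two least-probable nodes; the expected code length is the sum of the merged weights.
merge 2/23 + 10/69 → 16/69
merge 5/23 + 16/69 → 31/69
merge 6/23 + 20/69 → 38/69
merge 31/69 + 38/69 → 1
L = 16/69 + 31/69 + 38/69 + 1 = 154/69 ≈ 2.232 bits/symbol.

2.232 bits/symbol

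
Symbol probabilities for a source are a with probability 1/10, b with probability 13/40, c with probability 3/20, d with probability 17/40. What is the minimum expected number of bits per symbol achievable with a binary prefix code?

1.825 bits/symbol

Repeatedly combine the two least-probable nodes; the expected code length is the sum of the merged weights.
merge 1/10 + 3/20 → 1/4
merge 1/4 + 13/40 → 23/40
merge 17/40 + 23/40 → 1
L = 1/4 + 23/40 + 1 = 73/40 = 1.825 bits/symbol.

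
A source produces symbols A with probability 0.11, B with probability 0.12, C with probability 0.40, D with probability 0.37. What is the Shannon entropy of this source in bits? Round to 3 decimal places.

H = −Σ pᵢ log₂ pᵢ.
−0.11·log₂(0.11) = 0.3503
−0.12·log₂(0.12) = 0.3671
−0.40·log₂(0.40) = 0.5288
−0.37·log₂(0.37) = 0.5307
Sum ≈ 1.7769 → 1.777 bits.

1.777 bits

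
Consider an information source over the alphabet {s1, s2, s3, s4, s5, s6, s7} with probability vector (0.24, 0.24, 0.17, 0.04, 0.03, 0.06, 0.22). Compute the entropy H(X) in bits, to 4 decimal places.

2.4845 bits

H = −Σ pᵢ log₂ pᵢ.
−0.24·log₂(0.24) = 0.4941
−0.24·log₂(0.24) = 0.4941
−0.17·log₂(0.17) = 0.4346
−0.04·log₂(0.04) = 0.1858
−0.03·log₂(0.03) = 0.1518
−0.06·log₂(0.06) = 0.2435
−0.22·log₂(0.22) = 0.4806
Sum ≈ 2.4845 → 2.4845 bits.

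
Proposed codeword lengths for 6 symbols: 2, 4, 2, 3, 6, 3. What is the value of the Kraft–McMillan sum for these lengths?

With common denominator 2^6 = 64: Σ 2^(−ℓᵢ) = 16/64 + 4/64 + 16/64 + 8/64 + 1/64 + 8/64 = 53/64 = 0.828125.

0.828125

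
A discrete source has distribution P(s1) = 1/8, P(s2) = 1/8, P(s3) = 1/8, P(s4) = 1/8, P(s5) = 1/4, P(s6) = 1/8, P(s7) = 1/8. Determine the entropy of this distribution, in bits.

2.75 bits

Each probability is a power of 1/2, so log₂(1/p) is an integer.
H = Σ p·log₂(1/p) = 1/8·3 + 1/8·3 + 1/8·3 + 1/8·3 + 1/4·2 + 1/8·3 + 1/8·3 = 2.75 bits.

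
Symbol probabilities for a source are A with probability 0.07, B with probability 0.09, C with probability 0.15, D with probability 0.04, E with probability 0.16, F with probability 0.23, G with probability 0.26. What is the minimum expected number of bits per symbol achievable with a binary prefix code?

2.62 bits/symbol

Repeatedly combine the two least-probable nodes; the expected code length is the sum of the merged weights.
merge 1/25 + 7/100 → 11/100
merge 9/100 + 11/100 → 1/5
merge 3/20 + 4/25 → 31/100
merge 1/5 + 23/100 → 43/100
merge 13/50 + 31/100 → 57/100
merge 43/100 + 57/100 → 1
L = 11/100 + 1/5 + 31/100 + 43/100 + 57/100 + 1 = 131/50 = 2.62 bits/symbol.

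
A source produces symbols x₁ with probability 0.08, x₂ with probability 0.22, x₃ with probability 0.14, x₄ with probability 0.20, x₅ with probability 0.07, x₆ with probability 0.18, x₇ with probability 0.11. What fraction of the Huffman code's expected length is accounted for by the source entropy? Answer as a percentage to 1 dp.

Entropy H = −Σ p log₂ p ≈ 2.6977 bits.
Huffman merges: 7/100+2/25→3/20; 11/100+7/50→1/4; 3/20+9/50→33/100; 1/5+11/50→21/50; 1/4+33/100→29/50; 21/50+29/50→1. L = 273/100 ≈ 2.7300.
Efficiency = H/L = 2.6977/2.7300 = 98.8%.

98.8%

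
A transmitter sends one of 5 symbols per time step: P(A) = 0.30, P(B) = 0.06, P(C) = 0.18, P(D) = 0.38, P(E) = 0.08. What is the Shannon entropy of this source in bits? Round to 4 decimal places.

H = −Σ pᵢ log₂ pᵢ.
−0.30·log₂(0.30) = 0.5211
−0.06·log₂(0.06) = 0.2435
−0.18·log₂(0.18) = 0.4453
−0.38·log₂(0.38) = 0.5305
−0.08·log₂(0.08) = 0.2915
Sum ≈ 2.0319 → 2.0319 bits.

2.0319 bits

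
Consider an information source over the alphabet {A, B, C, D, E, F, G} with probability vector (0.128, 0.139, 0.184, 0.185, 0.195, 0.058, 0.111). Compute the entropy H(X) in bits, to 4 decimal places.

2.7252 bits

H = −Σ pᵢ log₂ pᵢ.
−0.128·log₂(0.128) = 0.3796
−0.139·log₂(0.139) = 0.3957
−0.184·log₂(0.184) = 0.4494
−0.185·log₂(0.185) = 0.4504
−0.195·log₂(0.195) = 0.4599
−0.058·log₂(0.058) = 0.2383
−0.111·log₂(0.111) = 0.3520
Sum ≈ 2.7252 → 2.7252 bits.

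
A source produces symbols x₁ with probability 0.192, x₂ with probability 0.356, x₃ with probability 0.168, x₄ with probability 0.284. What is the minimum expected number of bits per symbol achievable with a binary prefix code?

Repeatedly combine the two least-probable nodes; the expected code length is the sum of the merged weights.
merge 21/125 + 24/125 → 9/25
merge 71/250 + 89/250 → 16/25
merge 9/25 + 16/25 → 1
L = 9/25 + 16/25 + 1 = 2 bits/symbol.

2 bits/symbol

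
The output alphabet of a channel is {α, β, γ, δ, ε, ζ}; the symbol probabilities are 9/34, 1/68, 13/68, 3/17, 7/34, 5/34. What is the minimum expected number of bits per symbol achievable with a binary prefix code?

Repeatedly combine the two least-probable nodes; the expected code length is the sum of the merged weights.
merge 1/68 + 5/34 → 11/68
merge 11/68 + 3/17 → 23/68
merge 13/68 + 7/34 → 27/68
merge 9/34 + 23/68 → 41/68
merge 27/68 + 41/68 → 1
L = 11/68 + 23/68 + 27/68 + 41/68 + 1 = 5/2 = 2.5 bits/symbol.

2.5 bits/symbol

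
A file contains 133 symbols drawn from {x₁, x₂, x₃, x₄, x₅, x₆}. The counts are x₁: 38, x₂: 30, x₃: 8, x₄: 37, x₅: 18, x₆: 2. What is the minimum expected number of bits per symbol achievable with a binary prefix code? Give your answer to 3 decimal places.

Probabilities are the counts divided by 133.
Repeatedly combine the two least-probable nodes; the expected code length is the sum of the merged weights.
merge 2/133 + 8/133 → 10/133
merge 10/133 + 18/133 → 4/19
merge 4/19 + 30/133 → 58/133
merge 37/133 + 2/7 → 75/133
merge 58/133 + 75/133 → 1
L = 10/133 + 4/19 + 58/133 + 75/133 + 1 = 16/7 ≈ 2.286 bits/symbol.

2.286 bits/symbol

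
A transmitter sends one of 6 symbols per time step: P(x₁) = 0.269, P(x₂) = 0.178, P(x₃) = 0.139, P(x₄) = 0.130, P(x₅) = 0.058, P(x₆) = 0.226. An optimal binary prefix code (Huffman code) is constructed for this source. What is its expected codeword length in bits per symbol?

Repeatedly combine the two least-probable nodes; the expected code length is the sum of the merged weights.
merge 29/500 + 13/100 → 47/250
merge 139/1000 + 89/500 → 317/1000
merge 47/250 + 113/500 → 207/500
merge 269/1000 + 317/1000 → 293/500
merge 207/500 + 293/500 → 1
L = 47/250 + 317/1000 + 207/500 + 293/500 + 1 = 501/200 = 2.505 bits/symbol.

2.505 bits/symbol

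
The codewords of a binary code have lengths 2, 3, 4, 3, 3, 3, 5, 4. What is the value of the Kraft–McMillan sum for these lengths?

With common denominator 2^5 = 32: Σ 2^(−ℓᵢ) = 8/32 + 4/32 + 2/32 + 4/32 + 4/32 + 4/32 + 1/32 + 2/32 = 29/32 = 0.90625.

0.90625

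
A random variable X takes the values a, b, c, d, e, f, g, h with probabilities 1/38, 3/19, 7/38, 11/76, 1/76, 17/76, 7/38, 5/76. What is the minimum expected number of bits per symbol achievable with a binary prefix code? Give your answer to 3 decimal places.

2.737 bits/symbol

Repeatedly combine the two least-probable nodes; the expected code length is the sum of the merged weights.
merge 1/76 + 1/38 → 3/76
merge 3/76 + 5/76 → 2/19
merge 2/19 + 11/76 → 1/4
merge 3/19 + 7/38 → 13/38
merge 7/38 + 17/76 → 31/76
merge 1/4 + 13/38 → 45/76
merge 31/76 + 45/76 → 1
L = 3/76 + 2/19 + 1/4 + 13/38 + 31/76 + 45/76 + 1 = 52/19 ≈ 2.737 bits/symbol.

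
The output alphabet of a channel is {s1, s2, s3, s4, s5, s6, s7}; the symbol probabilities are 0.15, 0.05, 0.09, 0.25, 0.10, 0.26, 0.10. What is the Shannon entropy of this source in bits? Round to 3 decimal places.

2.609 bits

H = −Σ pᵢ log₂ pᵢ.
−0.15·log₂(0.15) = 0.4105
−0.05·log₂(0.05) = 0.2161
−0.09·log₂(0.09) = 0.3127
−0.25·log₂(0.25) = 0.5000
−0.10·log₂(0.10) = 0.3322
−0.26·log₂(0.26) = 0.5053
−0.10·log₂(0.10) = 0.3322
Sum ≈ 2.6090 → 2.609 bits.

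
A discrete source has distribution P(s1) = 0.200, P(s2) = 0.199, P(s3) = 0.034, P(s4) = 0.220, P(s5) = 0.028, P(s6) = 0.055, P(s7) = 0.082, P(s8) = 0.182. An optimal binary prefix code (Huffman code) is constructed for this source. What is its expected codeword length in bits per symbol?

2.759 bits/symbol

Repeatedly combine the two least-probable nodes; the expected code length is the sum of the merged weights.
merge 7/250 + 17/500 → 31/500
merge 11/200 + 31/500 → 117/1000
merge 41/500 + 117/1000 → 199/1000
merge 91/500 + 199/1000 → 381/1000
merge 199/1000 + 1/5 → 399/1000
merge 11/50 + 381/1000 → 601/1000
merge 399/1000 + 601/1000 → 1
L = 31/500 + 117/1000 + 199/1000 + 381/1000 + 399/1000 + 601/1000 + 1 = 2759/1000 = 2.759 bits/symbol.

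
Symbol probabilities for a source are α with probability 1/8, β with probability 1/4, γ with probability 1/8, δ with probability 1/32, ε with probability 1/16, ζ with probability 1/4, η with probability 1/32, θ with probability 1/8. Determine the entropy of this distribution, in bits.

2.6875 bits

Each probability is a power of 1/2, so log₂(1/p) is an integer.
H = Σ p·log₂(1/p) = 1/8·3 + 1/4·2 + 1/8·3 + 1/32·5 + 1/16·4 + 1/4·2 + 1/32·5 + 1/8·3 = 2.6875 bits.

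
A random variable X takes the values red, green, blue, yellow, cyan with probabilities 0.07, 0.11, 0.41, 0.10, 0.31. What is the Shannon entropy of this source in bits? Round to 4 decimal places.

2.0022 bits

H = −Σ pᵢ log₂ pᵢ.
−0.07·log₂(0.07) = 0.2686
−0.11·log₂(0.11) = 0.3503
−0.41·log₂(0.41) = 0.5274
−0.10·log₂(0.10) = 0.3322
−0.31·log₂(0.31) = 0.5238
Sum ≈ 2.0022 → 2.0022 bits.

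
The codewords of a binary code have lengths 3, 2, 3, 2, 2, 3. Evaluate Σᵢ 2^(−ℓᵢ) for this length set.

With common denominator 2^3 = 8: Σ 2^(−ℓᵢ) = 1/8 + 2/8 + 1/8 + 2/8 + 2/8 + 1/8 = 9/8 = 1.125.

1.125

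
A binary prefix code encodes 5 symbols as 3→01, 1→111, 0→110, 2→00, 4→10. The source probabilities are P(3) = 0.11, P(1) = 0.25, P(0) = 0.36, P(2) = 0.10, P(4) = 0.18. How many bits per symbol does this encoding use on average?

L̄ = Σ pᵢ·ℓᵢ = 0.11·2 + 0.25·3 + 0.36·3 + 0.10·2 + 0.18·2 = 2.61 bits/symbol.

2.61 bits/symbol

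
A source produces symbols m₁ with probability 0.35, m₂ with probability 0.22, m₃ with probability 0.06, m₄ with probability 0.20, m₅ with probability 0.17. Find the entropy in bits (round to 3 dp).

2.153 bits

H = −Σ pᵢ log₂ pᵢ.
−0.35·log₂(0.35) = 0.5301
−0.22·log₂(0.22) = 0.4806
−0.06·log₂(0.06) = 0.2435
−0.20·log₂(0.20) = 0.4644
−0.17·log₂(0.17) = 0.4346
Sum ≈ 2.1532 → 2.153 bits.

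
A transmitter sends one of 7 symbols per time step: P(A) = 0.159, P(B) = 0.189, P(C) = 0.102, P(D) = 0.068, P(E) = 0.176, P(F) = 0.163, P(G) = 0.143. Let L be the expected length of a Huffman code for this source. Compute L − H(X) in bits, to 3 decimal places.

Entropy H = −Σ p log₂ p ≈ 2.7447 bits.
Huffman merges: 17/250+51/500→17/100; 143/1000+159/1000→151/500; 163/1000+17/100→333/1000; 22/125+189/1000→73/200; 151/500+333/1000→127/200; 73/200+127/200→1. L = 561/200 ≈ 2.8050.
L − H = 2.8050 − 2.7447 = 0.060 bits.

0.060 bits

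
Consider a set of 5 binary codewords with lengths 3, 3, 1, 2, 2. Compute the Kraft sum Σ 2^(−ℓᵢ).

1.25

With common denominator 2^3 = 8: Σ 2^(−ℓᵢ) = 1/8 + 1/8 + 4/8 + 2/8 + 2/8 = 10/8 = 1.25.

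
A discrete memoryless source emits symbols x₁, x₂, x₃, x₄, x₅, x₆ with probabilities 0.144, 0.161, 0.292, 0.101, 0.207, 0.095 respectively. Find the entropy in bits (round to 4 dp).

2.4724 bits

H = −Σ pᵢ log₂ pᵢ.
−0.144·log₂(0.144) = 0.4026
−0.161·log₂(0.161) = 0.4242
−0.292·log₂(0.292) = 0.5186
−0.101·log₂(0.101) = 0.3341
−0.207·log₂(0.207) = 0.4704
−0.095·log₂(0.095) = 0.3226
Sum ≈ 2.4724 → 2.4724 bits.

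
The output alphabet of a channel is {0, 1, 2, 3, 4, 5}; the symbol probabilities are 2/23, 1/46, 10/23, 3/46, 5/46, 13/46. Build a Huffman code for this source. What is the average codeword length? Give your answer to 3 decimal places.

2.109 bits/symbol

Repeatedly combine the two least-probable nodes; the expected code length is the sum of the merged weights.
merge 1/46 + 3/46 → 2/23
merge 2/23 + 2/23 → 4/23
merge 5/46 + 4/23 → 13/46
merge 13/46 + 13/46 → 13/23
merge 10/23 + 13/23 → 1
L = 2/23 + 4/23 + 13/46 + 13/23 + 1 = 97/46 ≈ 2.109 bits/symbol.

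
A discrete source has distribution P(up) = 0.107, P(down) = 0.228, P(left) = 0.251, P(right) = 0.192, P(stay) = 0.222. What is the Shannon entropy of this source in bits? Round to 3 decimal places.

H = −Σ pᵢ log₂ pᵢ.
−0.107·log₂(0.107) = 0.3450
−0.228·log₂(0.228) = 0.4863
−0.251·log₂(0.251) = 0.5006
−0.192·log₂(0.192) = 0.4571
−0.222·log₂(0.222) = 0.4820
Sum ≈ 2.2710 → 2.271 bits.

2.271 bits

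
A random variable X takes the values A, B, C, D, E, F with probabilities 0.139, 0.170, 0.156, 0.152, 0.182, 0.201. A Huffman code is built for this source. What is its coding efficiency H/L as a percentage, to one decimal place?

Entropy H = −Σ p log₂ p ≈ 2.5742 bits.
Huffman merges: 139/1000+19/125→291/1000; 39/250+17/100→163/500; 91/500+201/1000→383/1000; 291/1000+163/500→617/1000; 383/1000+617/1000→1. L = 2617/1000 ≈ 2.6170.
Efficiency = H/L = 2.5742/2.6170 = 98.4%.

98.4%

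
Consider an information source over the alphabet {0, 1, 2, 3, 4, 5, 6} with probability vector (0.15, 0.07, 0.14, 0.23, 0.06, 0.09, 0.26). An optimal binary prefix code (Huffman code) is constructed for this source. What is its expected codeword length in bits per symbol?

2.64 bits/symbol

Repeatedly combine the two least-probable nodes; the expected code length is the sum of the merged weights.
merge 3/50 + 7/100 → 13/100
merge 9/100 + 13/100 → 11/50
merge 7/50 + 3/20 → 29/100
merge 11/50 + 23/100 → 9/20
merge 13/50 + 29/100 → 11/20
merge 9/20 + 11/20 → 1
L = 13/100 + 11/50 + 29/100 + 9/20 + 11/20 + 1 = 66/25 = 2.64 bits/symbol.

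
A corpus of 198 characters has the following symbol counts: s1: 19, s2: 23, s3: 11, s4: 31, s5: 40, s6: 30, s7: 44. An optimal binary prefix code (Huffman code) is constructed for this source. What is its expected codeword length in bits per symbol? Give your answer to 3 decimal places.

2.727 bits/symbol

Probabilities are the counts divided by 198.
Repeatedly combine the two least-probable nodes; the expected code length is the sum of the merged weights.
merge 1/18 + 19/198 → 5/33
merge 23/198 + 5/33 → 53/198
merge 5/33 + 31/198 → 61/198
merge 20/99 + 2/9 → 14/33
merge 53/198 + 61/198 → 19/33
merge 14/33 + 19/33 → 1
L = 5/33 + 53/198 + 61/198 + 14/33 + 19/33 + 1 = 30/11 ≈ 2.727 bits/symbol.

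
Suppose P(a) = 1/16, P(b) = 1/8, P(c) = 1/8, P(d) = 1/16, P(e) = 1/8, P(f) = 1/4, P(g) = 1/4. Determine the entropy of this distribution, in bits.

2.625 bits

Each probability is a power of 1/2, so log₂(1/p) is an integer.
H = Σ p·log₂(1/p) = 1/16·4 + 1/8·3 + 1/8·3 + 1/16·4 + 1/8·3 + 1/4·2 + 1/4·2 = 2.625 bits.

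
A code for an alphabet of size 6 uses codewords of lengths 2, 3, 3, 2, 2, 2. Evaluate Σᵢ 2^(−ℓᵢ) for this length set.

With common denominator 2^3 = 8: Σ 2^(−ℓᵢ) = 2/8 + 1/8 + 1/8 + 2/8 + 2/8 + 2/8 = 10/8 = 1.25.

1.25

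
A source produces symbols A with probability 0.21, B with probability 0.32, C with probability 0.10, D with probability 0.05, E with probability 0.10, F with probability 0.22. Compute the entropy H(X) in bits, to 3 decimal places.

H = −Σ pᵢ log₂ pᵢ.
−0.21·log₂(0.21) = 0.4728
−0.32·log₂(0.32) = 0.5260
−0.10·log₂(0.10) = 0.3322
−0.05·log₂(0.05) = 0.2161
−0.10·log₂(0.10) = 0.3322
−0.22·log₂(0.22) = 0.4806
Sum ≈ 2.3599 → 2.360 bits.

2.360 bits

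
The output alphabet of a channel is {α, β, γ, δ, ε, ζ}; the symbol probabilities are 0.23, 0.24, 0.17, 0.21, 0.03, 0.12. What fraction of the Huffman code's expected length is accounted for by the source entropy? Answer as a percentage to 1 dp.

Entropy H = −Σ p log₂ p ≈ 2.4080 bits.
Huffman merges: 3/100+3/25→3/20; 3/20+17/100→8/25; 21/100+23/100→11/25; 6/25+8/25→14/25; 11/25+14/25→1. L = 247/100 ≈ 2.4700.
Efficiency = H/L = 2.4080/2.4700 = 97.5%.

97.5%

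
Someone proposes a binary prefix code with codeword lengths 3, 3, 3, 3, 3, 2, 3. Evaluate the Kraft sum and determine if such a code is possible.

1; yes

With common denominator 2^3 = 8: Σ 2^(−ℓᵢ) = 1/8 + 1/8 + 1/8 + 1/8 + 1/8 + 2/8 + 1/8 = 8/8 = 1.
Kraft's inequality requires Σ ≤ 1; here Σ = 1 ≤ 1, so such a prefix code exists.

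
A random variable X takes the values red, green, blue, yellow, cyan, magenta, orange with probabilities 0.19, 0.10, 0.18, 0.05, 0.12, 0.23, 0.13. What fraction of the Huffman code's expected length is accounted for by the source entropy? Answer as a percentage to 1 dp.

98.4%

Entropy H = −Σ p log₂ p ≈ 2.6862 bits.
Huffman merges: 1/20+1/10→3/20; 3/25+13/100→1/4; 3/20+9/50→33/100; 19/100+23/100→21/50; 1/4+33/100→29/50; 21/50+29/50→1. L = 273/100 ≈ 2.7300.
Efficiency = H/L = 2.6862/2.7300 = 98.4%.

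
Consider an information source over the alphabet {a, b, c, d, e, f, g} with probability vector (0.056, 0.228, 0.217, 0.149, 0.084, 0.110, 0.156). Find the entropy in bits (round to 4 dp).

2.6753 bits

H = −Σ pᵢ log₂ pᵢ.
−0.056·log₂(0.056) = 0.2329
−0.228·log₂(0.228) = 0.4863
−0.217·log₂(0.217) = 0.4783
−0.149·log₂(0.149) = 0.4092
−0.084·log₂(0.084) = 0.3002
−0.110·log₂(0.110) = 0.3503
−0.156·log₂(0.156) = 0.4181
Sum ≈ 2.6753 → 2.6753 bits.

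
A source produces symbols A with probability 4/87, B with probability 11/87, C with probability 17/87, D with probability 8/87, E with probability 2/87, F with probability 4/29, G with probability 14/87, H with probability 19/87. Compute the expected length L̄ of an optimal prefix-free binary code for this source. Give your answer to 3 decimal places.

2.816 bits/symbol

Repeatedly combine the two least-probable nodes; the expected code length is the sum of the merged weights.
merge 2/87 + 4/87 → 2/29
merge 2/29 + 8/87 → 14/87
merge 11/87 + 4/29 → 23/87
merge 14/87 + 14/87 → 28/87
merge 17/87 + 19/87 → 12/29
merge 23/87 + 28/87 → 17/29
merge 12/29 + 17/29 → 1
L = 2/29 + 14/87 + 23/87 + 28/87 + 12/29 + 17/29 + 1 = 245/87 ≈ 2.816 bits/symbol.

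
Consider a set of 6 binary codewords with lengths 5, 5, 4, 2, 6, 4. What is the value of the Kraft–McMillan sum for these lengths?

With common denominator 2^6 = 64: Σ 2^(−ℓᵢ) = 2/64 + 2/64 + 4/64 + 16/64 + 1/64 + 4/64 = 29/64 = 0.453125.

0.453125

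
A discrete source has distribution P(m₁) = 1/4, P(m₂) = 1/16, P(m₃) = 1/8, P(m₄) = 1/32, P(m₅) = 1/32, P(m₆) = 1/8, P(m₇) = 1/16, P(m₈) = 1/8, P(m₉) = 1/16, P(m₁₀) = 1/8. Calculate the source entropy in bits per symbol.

Each probability is a power of 1/2, so log₂(1/p) is an integer.
H = Σ p·log₂(1/p) = 1/4·2 + 1/16·4 + 1/8·3 + 1/32·5 + 1/32·5 + 1/8·3 + 1/16·4 + 1/8·3 + 1/16·4 + 1/8·3 = 3.0625 bits.

3.0625 bits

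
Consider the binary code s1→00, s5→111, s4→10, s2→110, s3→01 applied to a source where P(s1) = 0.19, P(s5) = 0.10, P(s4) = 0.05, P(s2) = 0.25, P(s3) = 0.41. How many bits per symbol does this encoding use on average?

2.35 bits/symbol

L̄ = Σ pᵢ·ℓᵢ = 0.19·2 + 0.10·3 + 0.05·2 + 0.25·3 + 0.41·2 = 2.35 bits/symbol.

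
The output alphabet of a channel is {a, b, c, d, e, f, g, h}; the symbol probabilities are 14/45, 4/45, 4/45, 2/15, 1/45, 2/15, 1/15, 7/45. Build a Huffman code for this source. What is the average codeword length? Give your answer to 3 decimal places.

2.778 bits/symbol

Repeatedly combine the two least-probable nodes; the expected code length is the sum of the merged weights.
merge 1/45 + 1/15 → 4/45
merge 4/45 + 4/45 → 8/45
merge 4/45 + 2/15 → 2/9
merge 2/15 + 7/45 → 13/45
merge 8/45 + 2/9 → 2/5
merge 13/45 + 14/45 → 3/5
merge 2/5 + 3/5 → 1
L = 4/45 + 8/45 + 2/9 + 13/45 + 2/5 + 3/5 + 1 = 25/9 ≈ 2.778 bits/symbol.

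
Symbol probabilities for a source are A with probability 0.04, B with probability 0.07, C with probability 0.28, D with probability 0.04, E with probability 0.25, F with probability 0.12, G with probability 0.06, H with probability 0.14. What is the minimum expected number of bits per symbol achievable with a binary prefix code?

2.68 bits/symbol

Repeatedly combine the two least-probable nodes; the expected code length is the sum of the merged weights.
merge 1/25 + 1/25 → 2/25
merge 3/50 + 7/100 → 13/100
merge 2/25 + 3/25 → 1/5
merge 13/100 + 7/50 → 27/100
merge 1/5 + 1/4 → 9/20
merge 27/100 + 7/25 → 11/20
merge 9/20 + 11/20 → 1
L = 2/25 + 13/100 + 1/5 + 27/100 + 9/20 + 11/20 + 1 = 67/25 = 2.68 bits/symbol.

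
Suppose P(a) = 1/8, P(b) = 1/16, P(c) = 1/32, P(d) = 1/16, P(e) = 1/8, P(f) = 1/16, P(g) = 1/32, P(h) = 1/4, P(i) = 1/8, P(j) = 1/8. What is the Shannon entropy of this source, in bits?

Each probability is a power of 1/2, so log₂(1/p) is an integer.
H = Σ p·log₂(1/p) = 1/8·3 + 1/16·4 + 1/32·5 + 1/16·4 + 1/8·3 + 1/16·4 + 1/32·5 + 1/4·2 + 1/8·3 + 1/8·3 = 3.0625 bits.

3.0625 bits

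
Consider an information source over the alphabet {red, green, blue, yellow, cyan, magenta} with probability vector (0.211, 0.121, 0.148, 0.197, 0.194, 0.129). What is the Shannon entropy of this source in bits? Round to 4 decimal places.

2.5521 bits

H = −Σ pᵢ log₂ pᵢ.
−0.211·log₂(0.211) = 0.4736
−0.121·log₂(0.121) = 0.3687
−0.148·log₂(0.148) = 0.4079
−0.197·log₂(0.197) = 0.4617
−0.194·log₂(0.194) = 0.4590
−0.129·log₂(0.129) = 0.3811
Sum ≈ 2.5521 → 2.5521 bits.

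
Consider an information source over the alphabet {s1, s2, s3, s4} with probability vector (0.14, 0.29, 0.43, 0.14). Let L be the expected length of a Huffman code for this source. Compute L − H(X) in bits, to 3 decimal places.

Entropy H = −Σ p log₂ p ≈ 1.8357 bits.
Huffman merges: 7/50+7/50→7/25; 7/25+29/100→57/100; 43/100+57/100→1. L = 37/20 ≈ 1.8500.
L − H = 1.8500 − 1.8357 = 0.014 bits.

0.014 bits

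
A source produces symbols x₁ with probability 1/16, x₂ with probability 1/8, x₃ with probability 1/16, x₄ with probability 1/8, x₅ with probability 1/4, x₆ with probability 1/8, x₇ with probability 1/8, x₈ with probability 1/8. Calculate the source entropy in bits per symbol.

Each probability is a power of 1/2, so log₂(1/p) is an integer.
H = Σ p·log₂(1/p) = 1/16·4 + 1/8·3 + 1/16·4 + 1/8·3 + 1/4·2 + 1/8·3 + 1/8·3 + 1/8·3 = 2.875 bits.

2.875 bits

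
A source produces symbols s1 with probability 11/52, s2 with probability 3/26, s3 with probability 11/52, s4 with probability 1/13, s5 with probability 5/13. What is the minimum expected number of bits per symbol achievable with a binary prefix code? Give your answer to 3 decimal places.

2.192 bits/symbol

Repeatedly combine the two least-probable nodes; the expected code length is the sum of the merged weights.
merge 1/13 + 3/26 → 5/26
merge 5/26 + 11/52 → 21/52
merge 11/52 + 5/13 → 31/52
merge 21/52 + 31/52 → 1
L = 5/26 + 21/52 + 31/52 + 1 = 57/26 ≈ 2.192 bits/symbol.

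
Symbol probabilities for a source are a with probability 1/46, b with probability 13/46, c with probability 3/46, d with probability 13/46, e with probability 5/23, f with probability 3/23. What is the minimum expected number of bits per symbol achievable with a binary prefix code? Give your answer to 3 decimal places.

Repeatedly combine the two least-probable nodes; the expected code length is the sum of the merged weights.
merge 1/46 + 3/46 → 2/23
merge 2/23 + 3/23 → 5/23
merge 5/23 + 5/23 → 10/23
merge 13/46 + 13/46 → 13/23
merge 10/23 + 13/23 → 1
L = 2/23 + 5/23 + 10/23 + 13/23 + 1 = 53/23 ≈ 2.304 bits/symbol.

2.304 bits/symbol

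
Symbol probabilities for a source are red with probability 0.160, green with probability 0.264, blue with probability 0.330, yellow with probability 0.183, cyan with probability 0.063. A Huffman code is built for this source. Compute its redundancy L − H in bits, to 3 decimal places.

0.065 bits

Entropy H = −Σ p log₂ p ≈ 2.1577 bits.
Huffman merges: 63/1000+4/25→223/1000; 183/1000+223/1000→203/500; 33/125+33/100→297/500; 203/500+297/500→1. L = 2223/1000 ≈ 2.2230.
L − H = 2.2230 − 2.1577 = 0.065 bits.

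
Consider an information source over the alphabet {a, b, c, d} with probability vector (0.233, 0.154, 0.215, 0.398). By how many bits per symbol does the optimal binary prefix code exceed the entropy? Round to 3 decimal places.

0.060 bits

Entropy H = −Σ p log₂ p ≈ 1.9111 bits.
Huffman merges: 77/500+43/200→369/1000; 233/1000+369/1000→301/500; 199/500+301/500→1. L = 1971/1000 ≈ 1.9710.
L − H = 1.9710 − 1.9111 = 0.060 bits.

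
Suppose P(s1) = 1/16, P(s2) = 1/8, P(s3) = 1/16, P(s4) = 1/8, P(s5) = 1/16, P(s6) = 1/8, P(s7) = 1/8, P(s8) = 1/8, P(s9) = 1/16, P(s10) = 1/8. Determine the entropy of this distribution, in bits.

Each probability is a power of 1/2, so log₂(1/p) is an integer.
H = Σ p·log₂(1/p) = 1/16·4 + 1/8·3 + 1/16·4 + 1/8·3 + 1/16·4 + 1/8·3 + 1/8·3 + 1/8·3 + 1/16·4 + 1/8·3 = 3.25 bits.

3.25 bits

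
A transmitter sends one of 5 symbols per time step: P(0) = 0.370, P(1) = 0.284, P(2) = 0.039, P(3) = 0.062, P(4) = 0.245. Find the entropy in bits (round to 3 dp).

H = −Σ pᵢ log₂ pᵢ.
−0.370·log₂(0.370) = 0.5307
−0.284·log₂(0.284) = 0.5158
−0.039·log₂(0.039) = 0.1825
−0.062·log₂(0.062) = 0.2487
−0.245·log₂(0.245) = 0.4971
Sum ≈ 1.9749 → 1.975 bits.

1.975 bits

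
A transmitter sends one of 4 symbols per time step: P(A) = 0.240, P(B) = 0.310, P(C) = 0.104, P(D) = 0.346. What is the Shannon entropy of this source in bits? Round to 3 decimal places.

H = −Σ pᵢ log₂ pᵢ.
−0.240·log₂(0.240) = 0.4941
−0.310·log₂(0.310) = 0.5238
−0.104·log₂(0.104) = 0.3396
−0.346·log₂(0.346) = 0.5298
Sum ≈ 1.8873 → 1.887 bits.

1.887 bits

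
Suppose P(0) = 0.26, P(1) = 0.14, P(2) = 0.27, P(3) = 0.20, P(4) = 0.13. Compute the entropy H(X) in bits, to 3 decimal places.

H = −Σ pᵢ log₂ pᵢ.
−0.26·log₂(0.26) = 0.5053
−0.14·log₂(0.14) = 0.3971
−0.27·log₂(0.27) = 0.5100
−0.20·log₂(0.20) = 0.4644
−0.13·log₂(0.13) = 0.3826
Sum ≈ 2.2594 → 2.259 bits.

2.259 bits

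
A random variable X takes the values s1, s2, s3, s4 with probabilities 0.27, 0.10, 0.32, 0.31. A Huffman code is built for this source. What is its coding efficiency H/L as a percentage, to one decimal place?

94.6%

Entropy H = −Σ p log₂ p ≈ 1.8920 bits.
Huffman merges: 1/10+27/100→37/100; 31/100+8/25→63/100; 37/100+63/100→1. L = 2 ≈ 2.0000.
Efficiency = H/L = 1.8920/2.0000 = 94.6%.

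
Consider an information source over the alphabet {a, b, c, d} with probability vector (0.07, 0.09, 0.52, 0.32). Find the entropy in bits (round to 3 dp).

H = −Σ pᵢ log₂ pᵢ.
−0.07·log₂(0.07) = 0.2686
−0.09·log₂(0.09) = 0.3127
−0.52·log₂(0.52) = 0.4906
−0.32·log₂(0.32) = 0.5260
Sum ≈ 1.5978 → 1.598 bits.

1.598 bits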